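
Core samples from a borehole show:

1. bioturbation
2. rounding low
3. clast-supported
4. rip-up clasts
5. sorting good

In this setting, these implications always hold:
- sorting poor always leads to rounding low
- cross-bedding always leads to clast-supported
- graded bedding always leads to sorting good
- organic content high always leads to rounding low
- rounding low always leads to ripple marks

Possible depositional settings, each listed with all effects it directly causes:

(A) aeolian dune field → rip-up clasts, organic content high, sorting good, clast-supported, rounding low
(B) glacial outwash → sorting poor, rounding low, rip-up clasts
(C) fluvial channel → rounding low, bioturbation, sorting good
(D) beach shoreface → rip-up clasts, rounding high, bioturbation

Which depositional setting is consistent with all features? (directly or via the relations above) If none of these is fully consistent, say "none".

none

Testing each hypothesis:
(A) aeolian dune field — does not account for bioturbation
(B) glacial outwash — bioturbation -; rounding low +; clast-supported -; rip-up clasts +; sorting good -
(C) fluvial channel — does not account for clast-supported, rip-up clasts
(D) beach shoreface — bioturbation +; rounding low -; clast-supported -; rip-up clasts +; sorting good -
None of the listed candidates fits everything.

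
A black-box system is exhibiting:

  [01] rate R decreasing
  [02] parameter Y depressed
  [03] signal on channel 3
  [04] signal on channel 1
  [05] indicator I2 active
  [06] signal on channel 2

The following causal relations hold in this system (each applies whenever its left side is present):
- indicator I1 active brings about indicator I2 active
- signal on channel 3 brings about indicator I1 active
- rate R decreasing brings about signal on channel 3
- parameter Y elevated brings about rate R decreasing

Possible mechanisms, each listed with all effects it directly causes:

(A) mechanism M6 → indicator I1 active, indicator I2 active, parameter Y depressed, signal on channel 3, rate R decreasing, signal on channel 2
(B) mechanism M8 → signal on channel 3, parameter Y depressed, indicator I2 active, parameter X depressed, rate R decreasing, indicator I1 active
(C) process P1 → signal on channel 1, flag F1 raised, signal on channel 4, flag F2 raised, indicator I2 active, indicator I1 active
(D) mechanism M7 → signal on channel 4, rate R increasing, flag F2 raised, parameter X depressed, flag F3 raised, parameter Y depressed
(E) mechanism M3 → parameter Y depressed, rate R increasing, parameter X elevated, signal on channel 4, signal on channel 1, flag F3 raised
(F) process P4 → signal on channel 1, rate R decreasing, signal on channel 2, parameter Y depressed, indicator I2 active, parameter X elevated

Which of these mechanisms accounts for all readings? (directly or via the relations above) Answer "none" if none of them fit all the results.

F

Testing each hypothesis:
(A) mechanism M6 — does not account for signal on channel 1
(B) mechanism M8 — rate R decreasing yes; parameter Y depressed yes; signal on channel 3 yes; signal on channel 1 NO; indicator I2 active yes; signal on channel 2 NO
(C) process P1 — rate R decreasing NO; parameter Y depressed NO; signal on channel 3 NO; signal on channel 1 yes; indicator I2 active yes; signal on channel 2 NO
(D) mechanism M7 — fails on rate R decreasing, signal on channel 3, signal on channel 1, indicator I2 active, signal on channel 2 (predicts rate R increasing, not rate R decreasing)
(E) mechanism M3 — rate R decreasing NO; parameter Y depressed yes; signal on channel 3 NO; signal on channel 1 yes; indicator I2 active NO; signal on channel 2 NO
(F) process P4 — rate R decreasing yes; parameter Y depressed yes; signal on channel 3 yes (via rate R decreasing → signal on channel 3); signal on channel 1 yes; indicator I2 active yes; signal on channel 2 yes
Only (F) is consistent with every observation.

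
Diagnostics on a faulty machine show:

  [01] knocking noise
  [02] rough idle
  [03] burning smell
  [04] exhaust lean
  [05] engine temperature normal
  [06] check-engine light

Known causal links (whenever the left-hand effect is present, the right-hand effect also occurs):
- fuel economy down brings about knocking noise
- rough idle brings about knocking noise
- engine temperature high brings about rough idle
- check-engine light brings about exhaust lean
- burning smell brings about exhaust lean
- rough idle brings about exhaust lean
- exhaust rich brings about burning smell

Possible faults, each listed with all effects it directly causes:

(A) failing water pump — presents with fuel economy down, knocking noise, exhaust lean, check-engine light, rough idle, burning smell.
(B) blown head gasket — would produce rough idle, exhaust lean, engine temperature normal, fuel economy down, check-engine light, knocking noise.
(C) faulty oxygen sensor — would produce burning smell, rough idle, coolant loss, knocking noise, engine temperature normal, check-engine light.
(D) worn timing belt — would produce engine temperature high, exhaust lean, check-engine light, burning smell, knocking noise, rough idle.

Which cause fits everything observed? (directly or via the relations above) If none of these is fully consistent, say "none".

For each candidate, compare predicted effects to what was observed:
(A) failing water pump — does not account for engine temperature normal
(B) blown head gasket — does not account for burning smell
(C) faulty oxygen sensor — accounts for every observation (exhaust lean by rough idle → exhaust lean)
(D) worn timing belt — knocking noise ✓; rough idle ✓; burning smell ✓; exhaust lean ✓; engine temperature normal ✗; check-engine light ✓
Only (C) is consistent with every observation.

C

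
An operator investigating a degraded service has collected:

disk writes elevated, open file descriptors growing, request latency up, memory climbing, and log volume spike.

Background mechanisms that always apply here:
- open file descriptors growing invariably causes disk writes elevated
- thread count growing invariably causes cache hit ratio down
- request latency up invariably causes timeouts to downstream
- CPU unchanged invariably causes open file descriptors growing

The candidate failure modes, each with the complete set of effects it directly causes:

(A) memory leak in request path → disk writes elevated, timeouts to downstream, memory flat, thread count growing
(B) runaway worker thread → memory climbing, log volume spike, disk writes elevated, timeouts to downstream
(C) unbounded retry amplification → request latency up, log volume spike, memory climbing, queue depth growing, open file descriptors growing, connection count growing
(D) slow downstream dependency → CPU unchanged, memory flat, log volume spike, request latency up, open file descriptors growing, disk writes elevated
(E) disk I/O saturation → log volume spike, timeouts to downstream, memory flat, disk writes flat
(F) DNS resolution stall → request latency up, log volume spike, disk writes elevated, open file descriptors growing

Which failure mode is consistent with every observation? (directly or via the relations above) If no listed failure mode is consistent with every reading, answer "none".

Testing each hypothesis:
(A) memory leak in request path — fails on open file descriptors growing, request latency up, memory climbing, log volume spike (predicts memory flat, not memory climbing)
(B) runaway worker thread — does not account for open file descriptors growing, request latency up
(C) unbounded retry amplification — disk writes elevated + (through open file descriptors growing → disk writes elevated); open file descriptors growing +; request latency up +; memory climbing +; log volume spike +
(D) slow downstream dependency — fails on memory climbing (predicts memory flat, not memory climbing)
(E) disk I/O saturation — disk writes elevated -; open file descriptors growing -; request latency up -; memory climbing -; log volume spike +
(F) DNS resolution stall — disk writes elevated +; open file descriptors growing +; request latency up +; memory climbing -; log volume spike +
Only (C) is consistent with every observation.

C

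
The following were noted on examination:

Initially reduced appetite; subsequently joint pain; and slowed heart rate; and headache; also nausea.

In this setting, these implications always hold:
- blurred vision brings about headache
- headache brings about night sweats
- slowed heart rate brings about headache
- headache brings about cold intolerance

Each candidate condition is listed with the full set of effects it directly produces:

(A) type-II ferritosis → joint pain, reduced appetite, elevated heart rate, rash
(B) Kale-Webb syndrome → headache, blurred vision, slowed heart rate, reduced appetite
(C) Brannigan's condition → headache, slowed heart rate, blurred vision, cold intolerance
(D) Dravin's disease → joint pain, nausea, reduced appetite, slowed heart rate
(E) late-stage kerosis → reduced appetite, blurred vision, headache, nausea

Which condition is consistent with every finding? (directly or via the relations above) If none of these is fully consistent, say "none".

D

Checking each candidate against the observations:
(A) type-II ferritosis — reduced appetite match; joint pain match; slowed heart rate miss; headache miss; nausea miss
(B) Kale-Webb syndrome — reduced appetite match; joint pain miss; slowed heart rate match; headache match; nausea miss
(C) Brannigan's condition — does not account for reduced appetite, joint pain, nausea
(D) Dravin's disease — reduced appetite match; joint pain match; slowed heart rate match; headache match (by slowed heart rate → headache); nausea match
(E) late-stage kerosis — does not account for joint pain, slowed heart rate
(D) alone accounts for all the evidence.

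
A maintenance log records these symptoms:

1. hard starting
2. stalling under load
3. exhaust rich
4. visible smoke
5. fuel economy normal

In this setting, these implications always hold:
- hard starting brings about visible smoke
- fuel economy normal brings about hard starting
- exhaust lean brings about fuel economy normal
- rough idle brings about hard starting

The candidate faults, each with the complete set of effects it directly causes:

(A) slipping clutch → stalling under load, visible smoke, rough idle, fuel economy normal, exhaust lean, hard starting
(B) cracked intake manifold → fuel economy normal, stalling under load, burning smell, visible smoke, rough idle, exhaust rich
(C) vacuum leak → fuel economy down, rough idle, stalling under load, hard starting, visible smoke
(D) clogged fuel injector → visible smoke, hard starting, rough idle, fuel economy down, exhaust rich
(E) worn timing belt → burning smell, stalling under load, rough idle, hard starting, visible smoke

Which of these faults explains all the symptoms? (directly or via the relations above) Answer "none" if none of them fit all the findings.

Checking each candidate against the observations:
(A) slipping clutch — hard starting yes; stalling under load yes; exhaust rich NO; visible smoke yes; fuel economy normal yes
(B) cracked intake manifold — hard starting yes (via fuel economy normal → hard starting); stalling under load yes; exhaust rich yes; visible smoke yes; fuel economy normal yes
(C) vacuum leak — hard starting yes; stalling under load yes; exhaust rich NO; visible smoke yes; fuel economy normal NO
(D) clogged fuel injector — hard starting yes; stalling under load NO; exhaust rich yes; visible smoke yes; fuel economy normal NO
(E) worn timing belt — hard starting yes; stalling under load yes; exhaust rich NO; visible smoke yes; fuel economy normal NO
(B) is the only candidate with no mismatches.

B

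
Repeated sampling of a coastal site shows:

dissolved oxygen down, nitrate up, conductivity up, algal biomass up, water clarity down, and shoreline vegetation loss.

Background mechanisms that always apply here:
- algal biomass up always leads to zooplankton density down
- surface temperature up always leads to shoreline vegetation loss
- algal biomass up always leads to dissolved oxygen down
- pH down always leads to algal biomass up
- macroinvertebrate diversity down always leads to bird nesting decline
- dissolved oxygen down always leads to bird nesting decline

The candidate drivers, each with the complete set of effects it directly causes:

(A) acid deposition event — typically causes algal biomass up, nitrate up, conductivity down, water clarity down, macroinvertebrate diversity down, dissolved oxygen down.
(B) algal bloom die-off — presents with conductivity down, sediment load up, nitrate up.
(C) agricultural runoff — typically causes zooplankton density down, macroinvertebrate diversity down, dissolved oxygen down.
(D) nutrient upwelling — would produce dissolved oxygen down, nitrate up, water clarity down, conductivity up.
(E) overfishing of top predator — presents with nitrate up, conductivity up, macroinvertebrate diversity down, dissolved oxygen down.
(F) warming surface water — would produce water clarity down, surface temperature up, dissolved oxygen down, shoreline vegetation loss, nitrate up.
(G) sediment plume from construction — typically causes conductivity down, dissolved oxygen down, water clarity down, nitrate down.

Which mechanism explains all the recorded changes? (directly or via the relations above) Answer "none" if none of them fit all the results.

none

Per-candidate check:
(A) acid deposition event — fails on conductivity up, shoreline vegetation loss (predicts conductivity down, not conductivity up)
(B) algal bloom die-off — dissolved oxygen down miss; nitrate up match; conductivity up miss; algal biomass up miss; water clarity down miss; shoreline vegetation loss miss
(C) agricultural runoff — dissolved oxygen down match; nitrate up miss; conductivity up miss; algal biomass up miss; water clarity down miss; shoreline vegetation loss miss
(D) nutrient upwelling — does not account for algal biomass up, shoreline vegetation loss
(E) overfishing of top predator — dissolved oxygen down match; nitrate up match; conductivity up match; algal biomass up miss; water clarity down miss; shoreline vegetation loss miss
(F) warming surface water — does not account for conductivity up, algal biomass up
(G) sediment plume from construction — dissolved oxygen down match; nitrate up miss; conductivity up miss; algal biomass up miss; water clarity down match; shoreline vegetation loss miss
No candidate is consistent with all observations.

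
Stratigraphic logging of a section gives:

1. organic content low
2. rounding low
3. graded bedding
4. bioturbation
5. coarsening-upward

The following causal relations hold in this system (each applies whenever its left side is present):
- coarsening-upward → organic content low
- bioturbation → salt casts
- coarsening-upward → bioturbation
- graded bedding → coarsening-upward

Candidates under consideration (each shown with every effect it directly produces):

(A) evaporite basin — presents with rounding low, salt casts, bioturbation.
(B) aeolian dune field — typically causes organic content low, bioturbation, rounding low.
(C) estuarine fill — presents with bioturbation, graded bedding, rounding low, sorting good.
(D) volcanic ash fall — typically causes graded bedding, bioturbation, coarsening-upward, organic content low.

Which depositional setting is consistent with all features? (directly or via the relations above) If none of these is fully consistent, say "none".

C

Checking each candidate against the observations:
(A) evaporite basin — organic content low ✗; rounding low ✓; graded bedding ✗; bioturbation ✓; coarsening-upward ✗
(B) aeolian dune field — does not account for graded bedding, coarsening-upward
(C) estuarine fill — accounts for every observation (organic content low by graded bedding → coarsening-upward → organic content low)
(D) volcanic ash fall — organic content low ✓; rounding low ✗; graded bedding ✓; bioturbation ✓; coarsening-upward ✓
(C) is the only candidate with no mismatches.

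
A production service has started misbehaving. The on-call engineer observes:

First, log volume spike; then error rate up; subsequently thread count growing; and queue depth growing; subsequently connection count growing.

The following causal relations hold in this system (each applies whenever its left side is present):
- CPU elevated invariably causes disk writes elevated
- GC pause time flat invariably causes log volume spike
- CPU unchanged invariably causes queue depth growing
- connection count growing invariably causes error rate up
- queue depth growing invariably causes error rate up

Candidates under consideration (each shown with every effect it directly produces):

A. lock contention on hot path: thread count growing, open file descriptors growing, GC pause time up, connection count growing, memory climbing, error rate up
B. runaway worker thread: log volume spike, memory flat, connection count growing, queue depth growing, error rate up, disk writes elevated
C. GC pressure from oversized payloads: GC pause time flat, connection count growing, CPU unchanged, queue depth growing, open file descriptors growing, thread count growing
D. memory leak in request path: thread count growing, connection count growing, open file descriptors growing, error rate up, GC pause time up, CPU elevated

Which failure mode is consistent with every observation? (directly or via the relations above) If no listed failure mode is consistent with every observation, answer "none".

C

Testing each hypothesis:
(A) lock contention on hot path — log volume spike ✗; error rate up ✓; thread count growing ✓; queue depth growing ✗; connection count growing ✓
(B) runaway worker thread — log volume spike ✓; error rate up ✓; thread count growing ✗; queue depth growing ✓; connection count growing ✓
(C) GC pressure from oversized payloads — accounts for every observation (log volume spike via GC pause time flat → log volume spike)
(D) memory leak in request path — log volume spike ✗; error rate up ✓; thread count growing ✓; queue depth growing ✗; connection count growing ✓
(C) is the only candidate with no mismatches.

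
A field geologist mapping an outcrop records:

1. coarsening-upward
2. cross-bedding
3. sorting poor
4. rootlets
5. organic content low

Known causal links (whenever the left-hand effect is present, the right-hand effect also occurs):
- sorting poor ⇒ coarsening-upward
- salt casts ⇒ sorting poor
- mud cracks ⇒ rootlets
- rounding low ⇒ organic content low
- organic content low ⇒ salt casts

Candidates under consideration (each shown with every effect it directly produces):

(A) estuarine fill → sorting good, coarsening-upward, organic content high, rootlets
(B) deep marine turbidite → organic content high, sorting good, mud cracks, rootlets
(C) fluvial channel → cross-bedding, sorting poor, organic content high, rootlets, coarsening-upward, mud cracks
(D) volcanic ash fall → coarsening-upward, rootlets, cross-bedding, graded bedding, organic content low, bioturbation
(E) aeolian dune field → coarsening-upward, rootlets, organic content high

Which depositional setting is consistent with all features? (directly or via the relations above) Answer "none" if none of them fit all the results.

Testing each hypothesis:
(A) estuarine fill — fails on cross-bedding, sorting poor, organic content low (predicts sorting good, not sorting poor; predicts organic content high, not organic content low)
(B) deep marine turbidite — coarsening-upward miss; cross-bedding miss; sorting poor miss; rootlets match; organic content low miss
(C) fluvial channel — coarsening-upward match; cross-bedding match; sorting poor match; rootlets match; organic content low miss
(D) volcanic ash fall — accounts for every observation (sorting poor through organic content low → salt casts → sorting poor)
(E) aeolian dune field — coarsening-upward match; cross-bedding miss; sorting poor miss; rootlets match; organic content low miss
(D) alone accounts for all the evidence.

D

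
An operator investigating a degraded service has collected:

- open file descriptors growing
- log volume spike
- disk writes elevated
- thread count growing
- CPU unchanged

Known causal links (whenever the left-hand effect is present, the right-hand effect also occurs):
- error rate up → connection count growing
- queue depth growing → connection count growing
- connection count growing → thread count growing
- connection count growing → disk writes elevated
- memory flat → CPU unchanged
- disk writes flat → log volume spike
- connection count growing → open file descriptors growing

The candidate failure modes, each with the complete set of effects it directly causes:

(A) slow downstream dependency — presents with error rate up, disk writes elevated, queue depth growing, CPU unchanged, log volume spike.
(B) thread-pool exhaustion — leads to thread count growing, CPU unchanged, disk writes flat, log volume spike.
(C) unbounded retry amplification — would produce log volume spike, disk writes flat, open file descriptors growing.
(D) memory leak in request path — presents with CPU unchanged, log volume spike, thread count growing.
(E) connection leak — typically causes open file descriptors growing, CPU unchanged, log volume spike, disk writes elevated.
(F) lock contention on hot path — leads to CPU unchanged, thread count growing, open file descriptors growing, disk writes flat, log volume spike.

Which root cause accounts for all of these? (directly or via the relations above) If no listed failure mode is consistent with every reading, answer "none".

For each candidate, compare predicted effects to what was observed:
(A) slow downstream dependency — accounts for every observation (open file descriptors growing via queue depth growing → connection count growing → open file descriptors growing)
(B) thread-pool exhaustion — fails on open file descriptors growing, disk writes elevated (predicts disk writes flat, not disk writes elevated)
(C) unbounded retry amplification — fails on disk writes elevated, thread count growing, CPU unchanged (predicts disk writes flat, not disk writes elevated)
(D) memory leak in request path — open file descriptors growing -; log volume spike +; disk writes elevated -; thread count growing +; CPU unchanged +
(E) connection leak — does not account for thread count growing
(F) lock contention on hot path — fails on disk writes elevated (predicts disk writes flat, not disk writes elevated)
(A) is the only candidate with no mismatches.

A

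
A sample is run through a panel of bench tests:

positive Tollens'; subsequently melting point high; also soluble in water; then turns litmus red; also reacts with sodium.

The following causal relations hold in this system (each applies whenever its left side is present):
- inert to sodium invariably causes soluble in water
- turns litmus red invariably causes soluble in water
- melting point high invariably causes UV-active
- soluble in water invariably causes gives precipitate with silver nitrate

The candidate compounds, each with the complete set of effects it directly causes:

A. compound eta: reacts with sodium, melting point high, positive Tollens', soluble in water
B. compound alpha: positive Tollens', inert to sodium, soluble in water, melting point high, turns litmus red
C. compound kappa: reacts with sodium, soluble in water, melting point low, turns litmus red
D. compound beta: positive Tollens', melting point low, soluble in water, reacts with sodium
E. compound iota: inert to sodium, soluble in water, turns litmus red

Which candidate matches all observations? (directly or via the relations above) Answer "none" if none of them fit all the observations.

Testing each hypothesis:
(A) compound eta — does not account for turns litmus red
(B) compound alpha — fails on reacts with sodium (predicts inert to sodium, not reacts with sodium)
(C) compound kappa — positive Tollens' miss; melting point high miss; soluble in water match; turns litmus red match; reacts with sodium match
(D) compound beta — fails on melting point high, turns litmus red (predicts melting point low, not melting point high)
(E) compound iota — positive Tollens' miss; melting point high miss; soluble in water match; turns litmus red match; reacts with sodium miss
No candidate is consistent with all observations.

none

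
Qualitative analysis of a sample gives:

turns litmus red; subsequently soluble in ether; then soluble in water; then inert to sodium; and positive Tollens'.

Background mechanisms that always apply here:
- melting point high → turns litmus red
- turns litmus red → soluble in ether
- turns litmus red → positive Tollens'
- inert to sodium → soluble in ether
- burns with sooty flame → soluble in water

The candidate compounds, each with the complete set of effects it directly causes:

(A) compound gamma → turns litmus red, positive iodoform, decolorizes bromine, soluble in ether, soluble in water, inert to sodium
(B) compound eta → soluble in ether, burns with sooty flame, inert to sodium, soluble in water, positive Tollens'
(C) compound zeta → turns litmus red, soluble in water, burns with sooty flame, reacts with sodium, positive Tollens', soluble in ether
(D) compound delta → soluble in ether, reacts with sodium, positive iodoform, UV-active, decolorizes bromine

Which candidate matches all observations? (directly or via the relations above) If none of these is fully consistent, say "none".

For each candidate, compare predicted effects to what was observed:
(A) compound gamma — accounts for every observation (positive Tollens' via turns litmus red → positive Tollens')
(B) compound eta — turns litmus red -; soluble in ether +; soluble in water +; inert to sodium +; positive Tollens' +
(C) compound zeta — fails on inert to sodium (predicts reacts with sodium, not inert to sodium)
(D) compound delta — turns litmus red -; soluble in ether +; soluble in water -; inert to sodium -; positive Tollens' -
(A) is the only candidate with no mismatches.

A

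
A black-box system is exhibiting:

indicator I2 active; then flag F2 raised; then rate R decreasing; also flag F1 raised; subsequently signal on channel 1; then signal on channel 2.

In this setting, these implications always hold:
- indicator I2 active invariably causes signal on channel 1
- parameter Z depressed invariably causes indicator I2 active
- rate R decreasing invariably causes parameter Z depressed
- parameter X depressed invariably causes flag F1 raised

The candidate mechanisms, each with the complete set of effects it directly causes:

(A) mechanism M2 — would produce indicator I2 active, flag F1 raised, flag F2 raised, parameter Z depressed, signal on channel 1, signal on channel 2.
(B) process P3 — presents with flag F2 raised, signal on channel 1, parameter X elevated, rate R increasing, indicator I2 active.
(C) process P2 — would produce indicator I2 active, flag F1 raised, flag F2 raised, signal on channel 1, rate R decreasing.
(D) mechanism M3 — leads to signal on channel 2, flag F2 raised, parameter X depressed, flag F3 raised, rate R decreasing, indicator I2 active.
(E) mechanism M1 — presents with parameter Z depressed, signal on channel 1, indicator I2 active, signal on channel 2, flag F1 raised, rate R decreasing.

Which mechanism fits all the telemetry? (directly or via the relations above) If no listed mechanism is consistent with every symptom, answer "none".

D

Testing each hypothesis:
(A) mechanism M2 — indicator I2 active match; flag F2 raised match; rate R decreasing miss; flag F1 raised match; signal on channel 1 match; signal on channel 2 match
(B) process P3 — fails on rate R decreasing, flag F1 raised, signal on channel 2 (predicts rate R increasing, not rate R decreasing)
(C) process P2 — does not account for signal on channel 2
(D) mechanism M3 — accounts for every observation (flag F1 raised via parameter X depressed → flag F1 raised)
(E) mechanism M1 — does not account for flag F2 raised
(D) is the only candidate with no mismatches.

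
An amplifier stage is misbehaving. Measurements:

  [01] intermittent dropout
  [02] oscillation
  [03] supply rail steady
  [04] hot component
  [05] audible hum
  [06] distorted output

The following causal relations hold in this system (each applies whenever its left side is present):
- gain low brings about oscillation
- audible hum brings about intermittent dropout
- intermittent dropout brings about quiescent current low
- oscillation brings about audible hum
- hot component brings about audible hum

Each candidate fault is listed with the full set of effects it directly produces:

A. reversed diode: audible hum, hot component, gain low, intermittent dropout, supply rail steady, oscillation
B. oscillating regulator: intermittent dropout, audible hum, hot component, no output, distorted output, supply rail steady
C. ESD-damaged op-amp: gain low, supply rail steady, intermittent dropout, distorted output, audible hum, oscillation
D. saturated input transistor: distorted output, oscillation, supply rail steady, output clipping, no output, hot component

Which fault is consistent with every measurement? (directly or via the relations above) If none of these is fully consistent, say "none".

D

Testing each hypothesis:
(A) reversed diode — intermittent dropout match; oscillation match; supply rail steady match; hot component match; audible hum match; distorted output miss
(B) oscillating regulator — does not account for oscillation
(C) ESD-damaged op-amp — does not account for hot component
(D) saturated input transistor — intermittent dropout match (by hot component → audible hum → intermittent dropout); oscillation match; supply rail steady match; hot component match; audible hum match (by hot component → audible hum); distorted output match
(D) alone accounts for all the evidence.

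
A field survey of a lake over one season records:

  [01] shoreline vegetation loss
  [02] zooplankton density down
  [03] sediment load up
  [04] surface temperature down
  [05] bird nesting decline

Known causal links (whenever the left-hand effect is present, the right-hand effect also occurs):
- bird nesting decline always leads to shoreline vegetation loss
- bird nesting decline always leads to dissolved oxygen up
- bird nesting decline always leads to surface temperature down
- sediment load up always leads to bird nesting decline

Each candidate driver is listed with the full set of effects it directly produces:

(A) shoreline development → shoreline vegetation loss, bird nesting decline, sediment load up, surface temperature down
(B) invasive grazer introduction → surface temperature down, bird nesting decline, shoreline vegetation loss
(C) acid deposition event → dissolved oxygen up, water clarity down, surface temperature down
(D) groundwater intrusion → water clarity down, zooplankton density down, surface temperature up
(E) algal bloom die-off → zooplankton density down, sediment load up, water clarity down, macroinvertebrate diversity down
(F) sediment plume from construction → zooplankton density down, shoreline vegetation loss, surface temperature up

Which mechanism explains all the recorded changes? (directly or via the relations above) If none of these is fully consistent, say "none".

E

Checking each candidate against the observations:
(A) shoreline development — shoreline vegetation loss match; zooplankton density down miss; sediment load up match; surface temperature down match; bird nesting decline match
(B) invasive grazer introduction — does not account for zooplankton density down, sediment load up
(C) acid deposition event — shoreline vegetation loss miss; zooplankton density down miss; sediment load up miss; surface temperature down match; bird nesting decline miss
(D) groundwater intrusion — shoreline vegetation loss miss; zooplankton density down match; sediment load up miss; surface temperature down miss; bird nesting decline miss
(E) algal bloom die-off — shoreline vegetation loss match (via sediment load up → bird nesting decline → shoreline vegetation loss); zooplankton density down match; sediment load up match; surface temperature down match (via sediment load up → bird nesting decline → surface temperature down); bird nesting decline match (via sediment load up → bird nesting decline)
(F) sediment plume from construction — fails on sediment load up, surface temperature down, bird nesting decline (predicts surface temperature up, not surface temperature down)
Only (E) is consistent with every observation.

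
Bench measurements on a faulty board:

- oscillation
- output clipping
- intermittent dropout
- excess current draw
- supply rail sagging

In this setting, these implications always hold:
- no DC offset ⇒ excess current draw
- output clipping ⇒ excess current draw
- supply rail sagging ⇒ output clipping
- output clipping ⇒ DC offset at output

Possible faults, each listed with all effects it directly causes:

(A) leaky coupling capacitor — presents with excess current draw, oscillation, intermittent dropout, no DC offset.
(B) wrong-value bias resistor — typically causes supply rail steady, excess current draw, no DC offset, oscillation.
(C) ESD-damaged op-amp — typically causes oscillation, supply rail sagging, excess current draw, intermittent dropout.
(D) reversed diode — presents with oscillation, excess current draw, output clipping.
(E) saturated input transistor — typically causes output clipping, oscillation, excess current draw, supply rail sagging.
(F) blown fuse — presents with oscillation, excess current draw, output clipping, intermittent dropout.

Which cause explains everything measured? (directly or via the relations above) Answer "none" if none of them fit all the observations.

For each candidate, compare predicted effects to what was observed:
(A) leaky coupling capacitor — oscillation match; output clipping miss; intermittent dropout match; excess current draw match; supply rail sagging miss
(B) wrong-value bias resistor — oscillation match; output clipping miss; intermittent dropout miss; excess current draw match; supply rail sagging miss
(C) ESD-damaged op-amp — accounts for every observation (output clipping through supply rail sagging → output clipping)
(D) reversed diode — does not account for intermittent dropout, supply rail sagging
(E) saturated input transistor — does not account for intermittent dropout
(F) blown fuse — does not account for supply rail sagging
(C) alone accounts for all the evidence.

C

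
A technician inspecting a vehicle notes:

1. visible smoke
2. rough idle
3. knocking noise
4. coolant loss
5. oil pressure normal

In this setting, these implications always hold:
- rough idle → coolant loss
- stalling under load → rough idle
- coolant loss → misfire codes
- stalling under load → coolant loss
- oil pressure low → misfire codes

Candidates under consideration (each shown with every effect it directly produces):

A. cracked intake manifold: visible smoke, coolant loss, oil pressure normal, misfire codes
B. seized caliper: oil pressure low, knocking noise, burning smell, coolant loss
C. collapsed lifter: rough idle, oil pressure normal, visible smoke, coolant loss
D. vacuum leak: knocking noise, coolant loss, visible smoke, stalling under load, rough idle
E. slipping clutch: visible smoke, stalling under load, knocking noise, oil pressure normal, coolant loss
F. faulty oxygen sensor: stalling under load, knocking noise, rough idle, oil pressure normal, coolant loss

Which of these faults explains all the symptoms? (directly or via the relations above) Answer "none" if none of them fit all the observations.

For each candidate, compare predicted effects to what was observed:
(A) cracked intake manifold — does not account for rough idle, knocking noise
(B) seized caliper — visible smoke -; rough idle -; knocking noise +; coolant loss +; oil pressure normal -
(C) collapsed lifter — visible smoke +; rough idle +; knocking noise -; coolant loss +; oil pressure normal +
(D) vacuum leak — does not account for oil pressure normal
(E) slipping clutch — visible smoke +; rough idle + (by stalling under load → rough idle); knocking noise +; coolant loss +; oil pressure normal +
(F) faulty oxygen sensor — visible smoke -; rough idle +; knocking noise +; coolant loss +; oil pressure normal +
(E) alone accounts for all the evidence.

E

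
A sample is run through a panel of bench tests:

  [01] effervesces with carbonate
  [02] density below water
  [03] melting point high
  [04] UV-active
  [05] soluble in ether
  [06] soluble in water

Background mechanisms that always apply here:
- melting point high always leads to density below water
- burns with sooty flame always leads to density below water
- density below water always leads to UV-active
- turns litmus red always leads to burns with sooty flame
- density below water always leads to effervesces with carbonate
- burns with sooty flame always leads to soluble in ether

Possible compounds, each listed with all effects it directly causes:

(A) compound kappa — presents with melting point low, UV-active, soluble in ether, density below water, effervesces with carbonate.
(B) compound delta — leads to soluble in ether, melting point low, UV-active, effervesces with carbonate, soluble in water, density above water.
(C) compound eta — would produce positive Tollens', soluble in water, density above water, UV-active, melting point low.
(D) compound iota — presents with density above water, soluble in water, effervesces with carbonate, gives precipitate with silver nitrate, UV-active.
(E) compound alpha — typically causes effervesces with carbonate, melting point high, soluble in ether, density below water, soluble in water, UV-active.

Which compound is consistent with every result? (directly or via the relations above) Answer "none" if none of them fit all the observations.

Checking each candidate against the observations:
(A) compound kappa — fails on melting point high, soluble in water (predicts melting point low, not melting point high)
(B) compound delta — effervesces with carbonate +; density below water -; melting point high -; UV-active +; soluble in ether +; soluble in water +
(C) compound eta — effervesces with carbonate -; density below water -; melting point high -; UV-active +; soluble in ether -; soluble in water +
(D) compound iota — effervesces with carbonate +; density below water -; melting point high -; UV-active +; soluble in ether -; soluble in water +
(E) compound alpha — accounts for every observation
Only (E) is consistent with every observation.

E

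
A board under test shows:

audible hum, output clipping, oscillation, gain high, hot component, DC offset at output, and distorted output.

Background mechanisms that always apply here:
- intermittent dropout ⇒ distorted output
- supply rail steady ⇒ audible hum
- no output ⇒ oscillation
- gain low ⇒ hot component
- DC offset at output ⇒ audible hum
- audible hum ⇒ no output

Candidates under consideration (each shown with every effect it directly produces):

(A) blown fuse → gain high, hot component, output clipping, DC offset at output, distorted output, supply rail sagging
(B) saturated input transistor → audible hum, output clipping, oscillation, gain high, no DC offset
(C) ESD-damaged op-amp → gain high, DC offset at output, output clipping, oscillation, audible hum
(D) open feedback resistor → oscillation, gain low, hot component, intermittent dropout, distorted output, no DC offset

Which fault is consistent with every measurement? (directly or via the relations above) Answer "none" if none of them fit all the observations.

For each candidate, compare predicted effects to what was observed:
(A) blown fuse — audible hum match (through DC offset at output → audible hum); output clipping match; oscillation match (through DC offset at output → audible hum → no output → oscillation); gain high match; hot component match; DC offset at output match; distorted output match
(B) saturated input transistor — fails on hot component, DC offset at output, distorted output (predicts no DC offset, not DC offset at output)
(C) ESD-damaged op-amp — audible hum match; output clipping match; oscillation match; gain high match; hot component miss; DC offset at output match; distorted output miss
(D) open feedback resistor — audible hum miss; output clipping miss; oscillation match; gain high miss; hot component match; DC offset at output miss; distorted output match
(A) is the only candidate with no mismatches.

A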